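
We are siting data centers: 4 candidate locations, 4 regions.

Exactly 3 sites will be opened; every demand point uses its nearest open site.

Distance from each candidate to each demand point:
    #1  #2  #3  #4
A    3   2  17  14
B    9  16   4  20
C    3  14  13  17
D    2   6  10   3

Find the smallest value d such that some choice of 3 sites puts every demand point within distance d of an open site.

4

Open {A, B, D}.
  Farthest demand point is #3 at distance 4 (to B); all others are ≤ 4.
With {B, C, D} the worst case is 6.
With {A, C, D} the worst case is 10.
No size-3 selection achieves below 4.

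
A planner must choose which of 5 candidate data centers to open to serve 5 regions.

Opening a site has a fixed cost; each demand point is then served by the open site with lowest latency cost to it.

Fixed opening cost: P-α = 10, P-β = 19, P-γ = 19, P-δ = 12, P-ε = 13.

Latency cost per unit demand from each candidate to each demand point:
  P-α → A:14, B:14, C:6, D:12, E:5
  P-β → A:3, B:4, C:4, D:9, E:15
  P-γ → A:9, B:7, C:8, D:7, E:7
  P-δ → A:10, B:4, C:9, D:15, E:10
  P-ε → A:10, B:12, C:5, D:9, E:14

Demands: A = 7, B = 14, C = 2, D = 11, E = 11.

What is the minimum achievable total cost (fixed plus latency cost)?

265

Open {P-α, P-β, P-γ}: assign each demand point to its cheapest open site.
  A→P-β 7×3=21, B→P-β 14×4=56, C→P-β 2×4=8, D→P-γ 11×7=77, E→P-α 11×5=55
  latency cost 217, fixed 48 → total 265.
Compare {P-α, P-β}: latency cost 239 + fixed 29 = 268.
Compare {P-β, P-γ}: latency cost 239 + fixed 38 = 277.
Compare {P-α, P-β, P-γ, P-δ}: latency cost 217 + fixed 60 = 277.
All other subsets cost ≥ 268. Minimum total cost: 265.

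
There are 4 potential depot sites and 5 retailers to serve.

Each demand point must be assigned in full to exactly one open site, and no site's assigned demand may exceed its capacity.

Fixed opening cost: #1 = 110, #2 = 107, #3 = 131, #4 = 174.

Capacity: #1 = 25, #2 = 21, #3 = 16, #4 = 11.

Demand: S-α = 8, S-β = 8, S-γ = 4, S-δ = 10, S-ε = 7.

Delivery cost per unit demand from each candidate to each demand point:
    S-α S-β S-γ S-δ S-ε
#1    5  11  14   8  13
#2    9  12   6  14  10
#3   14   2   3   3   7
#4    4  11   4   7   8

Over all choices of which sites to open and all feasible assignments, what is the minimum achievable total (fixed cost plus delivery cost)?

480

Open {#1, #3}; cheapest assignment that respects the capacities:
  #1 (cap 25, load 25): S-α, S-δ, S-ε — cost 8×5 + 10×8 + 7×13 = 211
  #3 (cap 16, load 12): S-β, S-γ — cost 8×2 + 4×3 = 28
  Shipping 239, fixed 241 → total 480.
  Any other capacity-feasible assignment to {#1, #3} ships for at least 239.
Compare {#1, #2}: its best feasible assignment gives total 527.
Compare {#1, #2, #3}: its best feasible assignment gives total 557.
Every other set of open sites that can feasibly serve all demand totals ≥ 527 even under its best assignment. Minimum: 480.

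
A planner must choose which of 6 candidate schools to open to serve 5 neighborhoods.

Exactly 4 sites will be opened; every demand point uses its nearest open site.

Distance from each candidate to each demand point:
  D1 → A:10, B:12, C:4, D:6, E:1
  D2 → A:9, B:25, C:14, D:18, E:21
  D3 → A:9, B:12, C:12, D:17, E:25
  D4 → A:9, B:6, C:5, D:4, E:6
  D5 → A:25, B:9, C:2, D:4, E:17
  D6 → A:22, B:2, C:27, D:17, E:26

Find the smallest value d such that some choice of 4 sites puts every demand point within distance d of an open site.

9

Open {D1, D2, D3, D4}.
  Farthest demand point is A at distance 9 (to D2); all others are ≤ 9.
With {D1, D2, D3, D5} the worst case is 9.
With {D1, D2, D3, D6} the worst case is 9.
No size-4 selection achieves below 9.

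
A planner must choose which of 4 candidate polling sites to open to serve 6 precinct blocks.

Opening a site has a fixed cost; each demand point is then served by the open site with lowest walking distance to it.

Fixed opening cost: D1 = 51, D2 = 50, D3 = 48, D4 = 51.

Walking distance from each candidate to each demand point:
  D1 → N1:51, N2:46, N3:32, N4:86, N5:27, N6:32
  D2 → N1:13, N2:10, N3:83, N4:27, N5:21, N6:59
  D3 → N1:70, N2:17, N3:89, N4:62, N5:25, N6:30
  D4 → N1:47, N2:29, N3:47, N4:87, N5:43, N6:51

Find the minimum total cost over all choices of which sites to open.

236

Open {D1, D2}: assign each demand point to its cheapest open site.
  N1→D2 13, N2→D2 10, N3→D1 32, N4→D2 27, N5→D2 21, N6→D1 32
  walking distance 135, fixed 101 → total 236.
Compare {D2}: walking distance 213 + fixed 50 = 263.
Compare {D2, D4}: walking distance 169 + fixed 101 = 270.
Compare {D2, D3}: walking distance 184 + fixed 98 = 282.
All other subsets cost ≥ 263. Minimum total cost: 236.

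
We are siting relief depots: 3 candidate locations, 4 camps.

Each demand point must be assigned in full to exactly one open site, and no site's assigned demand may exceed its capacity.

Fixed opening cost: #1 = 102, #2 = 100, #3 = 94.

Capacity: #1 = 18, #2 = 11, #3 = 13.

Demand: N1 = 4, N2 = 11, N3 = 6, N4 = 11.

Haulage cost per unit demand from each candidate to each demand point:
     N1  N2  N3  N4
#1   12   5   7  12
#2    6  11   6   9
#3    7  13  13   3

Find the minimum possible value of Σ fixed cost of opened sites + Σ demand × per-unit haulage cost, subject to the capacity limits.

Open {#1, #2, #3}; cheapest assignment that respects the capacities:
  #1 (cap 18, load 11): N2 — cost 11×5 = 55
  #2 (cap 11, load 10): N1, N3 — cost 4×6 + 6×6 = 60
  #3 (cap 13, load 11): N4 — cost 11×3 = 33
  Shipping 148, fixed 296 → total 444.
  Any other capacity-feasible assignment to {#1, #2, #3} ships for at least 148.
Total demand is 32 and no other set of sites has combined capacity ≥ 32, so {#1, #2, #3} is the only feasible choice of open sites. Minimum: 444.

444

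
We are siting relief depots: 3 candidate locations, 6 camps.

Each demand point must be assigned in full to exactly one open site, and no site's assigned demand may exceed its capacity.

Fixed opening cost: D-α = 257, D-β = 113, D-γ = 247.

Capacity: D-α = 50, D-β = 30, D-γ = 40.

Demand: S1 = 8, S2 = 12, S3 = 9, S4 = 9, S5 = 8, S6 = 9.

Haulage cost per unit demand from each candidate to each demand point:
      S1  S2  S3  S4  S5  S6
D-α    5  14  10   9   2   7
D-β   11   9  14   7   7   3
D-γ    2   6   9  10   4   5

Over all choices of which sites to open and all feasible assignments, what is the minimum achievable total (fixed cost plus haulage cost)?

651

Open {D-β, D-γ}; cheapest assignment that respects the capacities:
  D-β (cap 30, load 18): S4, S6 — cost 9×7 + 9×3 = 90
  D-γ (cap 40, load 37): S1, S2, S3, S5 — cost 8×2 + 12×6 + 9×9 + 8×4 = 201
  Shipping 291, fixed 360 → total 651.
  Any other capacity-feasible assignment to {D-β, D-γ} ships for at least 291.
Compare {D-α, D-β}: its best feasible assignment gives total 714.
Compare {D-α, D-γ}: its best feasible assignment gives total 815.
Every other set of open sites that can feasibly serve all demand totals ≥ 714 even under its best assignment. Minimum: 651.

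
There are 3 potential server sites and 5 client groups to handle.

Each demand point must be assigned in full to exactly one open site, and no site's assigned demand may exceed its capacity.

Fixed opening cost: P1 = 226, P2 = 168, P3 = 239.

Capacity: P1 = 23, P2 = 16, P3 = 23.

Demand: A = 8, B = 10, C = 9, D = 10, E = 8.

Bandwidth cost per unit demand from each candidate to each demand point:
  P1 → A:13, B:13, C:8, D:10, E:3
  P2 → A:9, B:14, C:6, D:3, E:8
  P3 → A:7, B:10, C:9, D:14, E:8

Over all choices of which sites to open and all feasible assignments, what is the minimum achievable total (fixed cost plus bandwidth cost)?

915

Open {P1, P2, P3}; cheapest assignment that respects the capacities:
  P1 (cap 23, load 17): C, E — cost 9×8 + 8×3 = 96
  P2 (cap 16, load 10): D — cost 10×3 = 30
  P3 (cap 23, load 18): A, B — cost 8×7 + 10×10 = 156
  Shipping 282, fixed 633 → total 915.
  Any other capacity-feasible assignment to {P1, P2, P3} ships for at least 282.
Total demand is 45; every other set of sites either has combined capacity below 45 or cannot fit the demands without splitting one across sites, so {P1, P2, P3} is the only feasible choice of open sites. Minimum: 915.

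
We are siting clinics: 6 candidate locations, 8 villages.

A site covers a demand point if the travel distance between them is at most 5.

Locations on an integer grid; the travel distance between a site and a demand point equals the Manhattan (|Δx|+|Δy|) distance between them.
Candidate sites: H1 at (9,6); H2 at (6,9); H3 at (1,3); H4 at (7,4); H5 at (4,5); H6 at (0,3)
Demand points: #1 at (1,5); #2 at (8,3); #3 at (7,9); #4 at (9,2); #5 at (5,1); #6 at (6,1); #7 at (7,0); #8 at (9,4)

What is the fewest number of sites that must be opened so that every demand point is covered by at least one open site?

Coverage sets (demand points within 5 of each site):
  H1: {#2, #3, #4, #8}
  H2: {#3}
  H3: {#1}
  H4: {#2, #3, #4, #5, #6, #7, #8}
  H5: {#1, #5}
  H6: {#1}
No single site covers all 8 demand points.
But {H3, H4} covers everything, so the minimum is 2.

2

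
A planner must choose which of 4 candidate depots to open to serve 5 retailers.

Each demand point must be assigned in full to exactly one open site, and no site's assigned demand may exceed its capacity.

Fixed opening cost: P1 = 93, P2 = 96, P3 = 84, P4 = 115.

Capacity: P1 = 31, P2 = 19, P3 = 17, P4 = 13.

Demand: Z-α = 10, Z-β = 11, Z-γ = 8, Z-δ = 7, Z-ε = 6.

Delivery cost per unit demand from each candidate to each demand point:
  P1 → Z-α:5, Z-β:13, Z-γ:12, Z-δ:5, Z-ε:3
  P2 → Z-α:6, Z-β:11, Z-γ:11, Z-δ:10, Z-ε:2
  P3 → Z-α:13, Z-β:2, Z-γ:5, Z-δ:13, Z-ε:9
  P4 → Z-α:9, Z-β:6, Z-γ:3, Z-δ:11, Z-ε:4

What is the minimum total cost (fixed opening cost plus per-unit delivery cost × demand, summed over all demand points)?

Open {P1, P3}; cheapest assignment that respects the capacities:
  P1 (cap 31, load 31): Z-α, Z-γ, Z-δ, Z-ε — cost 10×5 + 8×12 + 7×5 + 6×3 = 199
  P3 (cap 17, load 11): Z-β — cost 11×2 = 22
  Shipping 221, fixed 177 → total 398.
  Any other capacity-feasible assignment to {P1, P3} ships for at least 221.
Compare {P1, P3, P4}: its best feasible assignment gives total 441.
Compare {P1, P4}: its best feasible assignment gives total 473.
Every other set of open sites that can feasibly serve all demand totals ≥ 441 even under its best assignment. Minimum: 398.

398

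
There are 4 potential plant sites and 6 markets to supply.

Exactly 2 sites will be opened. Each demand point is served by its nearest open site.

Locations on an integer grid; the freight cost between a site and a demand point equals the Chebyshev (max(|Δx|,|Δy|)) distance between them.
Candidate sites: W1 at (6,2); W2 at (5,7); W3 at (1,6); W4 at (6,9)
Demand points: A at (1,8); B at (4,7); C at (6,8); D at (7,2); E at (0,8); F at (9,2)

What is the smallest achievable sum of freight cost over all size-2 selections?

Open {W1, W2}.
  A→W2 4, B→W2 1, C→W2 1, D→W1 1, E→W2 5, F→W1 3  ⇒ total 15.
Compare {W1, W3}: total 16.
Compare {W2, W3}: total 16.
No size-2 selection does better; minimum is 15.

15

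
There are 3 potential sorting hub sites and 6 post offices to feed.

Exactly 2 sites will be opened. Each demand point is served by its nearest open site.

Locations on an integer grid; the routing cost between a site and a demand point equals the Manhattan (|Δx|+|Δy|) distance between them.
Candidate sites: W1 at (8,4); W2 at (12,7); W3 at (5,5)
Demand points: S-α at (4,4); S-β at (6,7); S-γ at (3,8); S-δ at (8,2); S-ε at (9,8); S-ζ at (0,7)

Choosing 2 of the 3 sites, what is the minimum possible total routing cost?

24

Open {W1, W3}.
  S-α→W3 2, S-β→W3 3, S-γ→W3 5, S-δ→W1 2, S-ε→W1 5, S-ζ→W3 7  ⇒ total 24.
Compare {W2, W3}: total 27.
Compare {W1, W2}: total 35.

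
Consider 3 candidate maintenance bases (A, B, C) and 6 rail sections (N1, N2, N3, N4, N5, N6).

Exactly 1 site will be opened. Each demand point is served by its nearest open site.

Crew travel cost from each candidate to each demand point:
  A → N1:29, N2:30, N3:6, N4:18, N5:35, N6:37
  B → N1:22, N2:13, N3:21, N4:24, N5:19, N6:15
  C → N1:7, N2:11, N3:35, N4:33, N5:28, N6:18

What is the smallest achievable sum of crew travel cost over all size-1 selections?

114

Open {B}.
  N1→B 22, N2→B 13, N3→B 21, N4→B 24, N5→B 19, N6→B 15  ⇒ total 114.
Compare {C}: total 132.
Compare {A}: total 155.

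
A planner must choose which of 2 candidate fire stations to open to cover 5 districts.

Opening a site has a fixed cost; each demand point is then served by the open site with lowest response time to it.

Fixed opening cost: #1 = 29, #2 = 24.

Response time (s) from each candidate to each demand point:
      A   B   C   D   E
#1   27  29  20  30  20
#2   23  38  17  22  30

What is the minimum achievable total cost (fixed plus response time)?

Open {#2}: assign each demand point to its cheapest open site.
  A→#2 23, B→#2 38, C→#2 17, D→#2 22, E→#2 30
  response time 130, fixed 24 → total 154.
Compare {#1}: response time 126 + fixed 29 = 155.
Compare {#1, #2}: response time 111 + fixed 53 = 164.

154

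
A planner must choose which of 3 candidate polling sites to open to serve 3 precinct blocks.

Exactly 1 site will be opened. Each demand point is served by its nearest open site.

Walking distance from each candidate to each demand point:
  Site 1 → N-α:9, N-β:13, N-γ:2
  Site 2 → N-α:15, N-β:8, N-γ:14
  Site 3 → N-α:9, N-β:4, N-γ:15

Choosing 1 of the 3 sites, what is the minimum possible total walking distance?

Open {Site 1}.
  N-α→Site 1 9, N-β→Site 1 13, N-γ→Site 1 2  ⇒ total 24.
Compare {Site 3}: total 28.
Compare {Site 2}: total 37.

24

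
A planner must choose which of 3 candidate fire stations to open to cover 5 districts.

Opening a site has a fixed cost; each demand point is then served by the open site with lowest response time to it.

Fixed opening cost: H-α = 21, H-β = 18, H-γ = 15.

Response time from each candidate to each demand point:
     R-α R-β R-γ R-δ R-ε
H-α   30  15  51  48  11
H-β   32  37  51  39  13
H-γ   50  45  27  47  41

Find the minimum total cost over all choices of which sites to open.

Open {H-α, H-γ}: assign each demand point to its cheapest open site.
  R-α→H-α 30, R-β→H-α 15, R-γ→H-γ 27, R-δ→H-γ 47, R-ε→H-α 11
  response time 130, fixed 36 → total 166.
Compare {H-α}: response time 155 + fixed 21 = 176.
Compare {H-α, H-β, H-γ}: response time 122 + fixed 54 = 176.
Compare {H-β, H-γ}: response time 148 + fixed 33 = 181.
All other subsets cost ≥ 176. Minimum total cost: 166.

166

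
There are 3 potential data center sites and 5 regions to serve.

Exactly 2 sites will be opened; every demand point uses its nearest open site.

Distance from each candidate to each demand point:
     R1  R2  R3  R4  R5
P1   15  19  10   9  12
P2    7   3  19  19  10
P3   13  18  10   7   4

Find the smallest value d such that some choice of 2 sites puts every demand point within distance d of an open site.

10

Open {P1, P2}.
  Farthest demand point is R3 at distance 10 (to P1); all others are ≤ 10.
With {P2, P3} the worst case is 10.
With {P1, P3} the worst case is 18.
No size-2 selection achieves below 10.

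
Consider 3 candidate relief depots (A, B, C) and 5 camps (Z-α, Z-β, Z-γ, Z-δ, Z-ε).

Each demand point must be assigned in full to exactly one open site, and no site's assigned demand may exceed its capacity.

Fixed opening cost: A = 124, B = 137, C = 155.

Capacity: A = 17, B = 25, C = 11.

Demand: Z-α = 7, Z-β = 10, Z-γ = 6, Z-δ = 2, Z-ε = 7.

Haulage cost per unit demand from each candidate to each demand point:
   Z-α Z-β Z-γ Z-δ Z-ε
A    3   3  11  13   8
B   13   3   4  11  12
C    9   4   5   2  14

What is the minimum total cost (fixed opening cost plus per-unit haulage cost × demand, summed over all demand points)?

414

Open {A, B}; cheapest assignment that respects the capacities:
  A (cap 17, load 14): Z-α, Z-ε — cost 7×3 + 7×8 = 77
  B (cap 25, load 18): Z-β, Z-γ, Z-δ — cost 10×3 + 6×4 + 2×11 = 76
  Shipping 153, fixed 261 → total 414.
  Any other capacity-feasible assignment to {A, B} ships for at least 153.
Compare {B, C}: its best feasible assignment gives total 497.
Compare {A, B, C}: its best feasible assignment gives total 551.
Every other set of open sites that can feasibly serve all demand totals ≥ 497 even under its best assignment. Minimum: 414.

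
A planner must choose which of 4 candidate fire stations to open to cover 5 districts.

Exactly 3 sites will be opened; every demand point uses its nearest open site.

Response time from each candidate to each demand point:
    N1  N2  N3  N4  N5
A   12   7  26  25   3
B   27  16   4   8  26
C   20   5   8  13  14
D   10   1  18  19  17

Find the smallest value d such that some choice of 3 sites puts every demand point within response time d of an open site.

10

Open {A, B, D}.
  Farthest demand point is N1 at response time 10 (to D); all others are ≤ 10.
With {A, B, C} the worst case is 12.
With {A, C, D} the worst case is 13.
No size-3 selection achieves below 10.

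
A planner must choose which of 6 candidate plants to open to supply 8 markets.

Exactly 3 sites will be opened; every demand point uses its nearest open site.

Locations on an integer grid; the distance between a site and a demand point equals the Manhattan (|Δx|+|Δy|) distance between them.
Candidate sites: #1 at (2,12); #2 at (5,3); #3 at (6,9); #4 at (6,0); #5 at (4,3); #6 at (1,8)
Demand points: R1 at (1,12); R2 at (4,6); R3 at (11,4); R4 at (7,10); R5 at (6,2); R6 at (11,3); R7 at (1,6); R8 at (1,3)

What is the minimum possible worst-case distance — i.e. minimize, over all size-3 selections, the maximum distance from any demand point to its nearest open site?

7

Open {#1, #2, #3}.
  Farthest demand point is R3 at distance 7 (to #2); all others are ≤ 7.
With {#1, #2, #4} the worst case is 7.
With {#1, #2, #5} the worst case is 7.
No size-3 selection achieves below 7.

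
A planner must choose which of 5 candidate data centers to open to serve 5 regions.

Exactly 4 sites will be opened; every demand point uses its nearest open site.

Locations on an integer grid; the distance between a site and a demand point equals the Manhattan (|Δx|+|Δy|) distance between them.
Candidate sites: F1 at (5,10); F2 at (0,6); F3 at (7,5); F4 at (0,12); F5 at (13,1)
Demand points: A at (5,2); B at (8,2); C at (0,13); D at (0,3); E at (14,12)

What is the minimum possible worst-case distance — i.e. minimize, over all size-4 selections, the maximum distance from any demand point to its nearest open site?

Open {F1, F2, F3, F4}.
  Farthest demand point is E at distance 11 (to F1); all others are ≤ 11.
With {F1, F2, F3, F5} the worst case is 11.
With {F1, F2, F4, F5} the worst case is 11.
No size-4 selection achieves below 11.

11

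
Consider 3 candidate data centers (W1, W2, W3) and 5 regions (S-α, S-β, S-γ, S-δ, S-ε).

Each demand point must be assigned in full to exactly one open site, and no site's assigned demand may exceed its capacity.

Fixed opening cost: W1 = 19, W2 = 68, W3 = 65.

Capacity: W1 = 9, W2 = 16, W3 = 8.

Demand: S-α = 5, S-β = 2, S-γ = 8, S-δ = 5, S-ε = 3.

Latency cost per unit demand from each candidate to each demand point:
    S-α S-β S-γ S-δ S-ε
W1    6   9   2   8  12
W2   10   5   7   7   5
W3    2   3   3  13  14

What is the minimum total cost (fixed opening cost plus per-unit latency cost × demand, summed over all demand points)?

213

Open {W1, W2}; cheapest assignment that respects the capacities:
  W1 (cap 9, load 8): S-γ — cost 8×2 = 16
  W2 (cap 16, load 15): S-α, S-β, S-δ, S-ε — cost 5×10 + 2×5 + 5×7 + 3×5 = 110
  Shipping 126, fixed 87 → total 213.
  Any other capacity-feasible assignment to {W1, W2} ships for at least 126.
Compare {W1, W2, W3}: its best feasible assignment gives total 234.
Compare {W2, W3}: its best feasible assignment gives total 255.
Every other set of open sites that can feasibly serve all demand totals ≥ 234 even under its best assignment. Minimum: 213.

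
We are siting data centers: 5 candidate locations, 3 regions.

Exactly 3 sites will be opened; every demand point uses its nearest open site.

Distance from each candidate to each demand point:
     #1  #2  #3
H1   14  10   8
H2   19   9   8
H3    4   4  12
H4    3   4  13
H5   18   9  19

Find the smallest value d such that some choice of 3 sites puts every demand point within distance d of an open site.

Open {H1, H2, H3}.
  Farthest demand point is #3 at distance 8 (to H1); all others are ≤ 8.
With {H1, H2, H4} the worst case is 8.
With {H1, H3, H4} the worst case is 8.
No size-3 selection achieves below 8.

8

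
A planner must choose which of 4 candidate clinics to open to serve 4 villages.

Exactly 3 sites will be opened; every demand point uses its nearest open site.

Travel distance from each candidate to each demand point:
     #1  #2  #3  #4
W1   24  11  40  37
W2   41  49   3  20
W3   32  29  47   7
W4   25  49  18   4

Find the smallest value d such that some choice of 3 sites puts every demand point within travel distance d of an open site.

24

Open {W1, W2, W3}.
  Farthest demand point is #1 at travel distance 24 (to W1); all others are ≤ 24.
With {W1, W2, W4} the worst case is 24.
With {W1, W3, W4} the worst case is 24.
No size-3 selection achieves below 24.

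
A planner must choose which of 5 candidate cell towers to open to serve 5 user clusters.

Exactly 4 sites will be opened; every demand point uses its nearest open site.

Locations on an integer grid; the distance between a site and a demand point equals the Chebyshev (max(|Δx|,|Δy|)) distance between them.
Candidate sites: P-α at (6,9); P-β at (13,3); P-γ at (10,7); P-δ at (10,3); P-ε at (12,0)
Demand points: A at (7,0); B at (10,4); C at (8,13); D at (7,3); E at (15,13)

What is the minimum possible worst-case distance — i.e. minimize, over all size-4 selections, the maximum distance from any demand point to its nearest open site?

Open {P-α, P-β, P-γ, P-δ}.
  Farthest demand point is E at distance 6 (to P-γ); all others are ≤ 6.
With {P-α, P-β, P-γ, P-ε} the worst case is 6.
With {P-α, P-γ, P-δ, P-ε} the worst case is 6.
No size-4 selection achieves below 6.

6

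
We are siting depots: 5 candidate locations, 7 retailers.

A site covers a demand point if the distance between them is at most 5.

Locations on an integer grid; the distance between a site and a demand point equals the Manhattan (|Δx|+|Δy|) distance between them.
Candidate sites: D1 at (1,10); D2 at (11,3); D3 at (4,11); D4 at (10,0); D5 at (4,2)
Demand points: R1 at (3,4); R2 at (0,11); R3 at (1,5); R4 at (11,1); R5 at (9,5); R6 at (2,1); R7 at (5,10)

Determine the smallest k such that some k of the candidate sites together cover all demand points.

Coverage sets (demand points within 5 of each site):
  D1: {R2, R3, R7}
  D2: {R4, R5}
  D3: {R2, R7}
  D4: {R4}
  D5: {R1, R6}
No 2 sites suffice: every size-2 union leaves at least one demand point uncovered.
But {D1, D2, D5} covers everything, so the minimum is 3.

3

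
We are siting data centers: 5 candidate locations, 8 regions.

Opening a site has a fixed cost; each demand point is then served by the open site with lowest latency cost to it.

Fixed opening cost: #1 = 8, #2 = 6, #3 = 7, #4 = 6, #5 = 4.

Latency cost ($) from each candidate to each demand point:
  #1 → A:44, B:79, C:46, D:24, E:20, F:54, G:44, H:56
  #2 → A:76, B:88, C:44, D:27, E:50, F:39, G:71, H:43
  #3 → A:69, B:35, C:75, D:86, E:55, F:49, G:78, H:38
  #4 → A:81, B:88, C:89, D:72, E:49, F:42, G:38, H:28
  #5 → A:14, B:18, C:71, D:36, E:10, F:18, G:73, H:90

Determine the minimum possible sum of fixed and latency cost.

Open {#2, #4, #5}: assign each demand point to its cheapest open site.
  A→#5 14, B→#5 18, C→#2 44, D→#2 27, E→#5 10, F→#5 18, G→#4 38, H→#4 28
  latency cost 197, fixed 16 → total 213.
Compare {#1, #4, #5}: latency cost 196 + fixed 18 = 214.
Compare {#1, #2, #4, #5}: latency cost 194 + fixed 24 = 218.
Compare {#2, #3, #4, #5}: latency cost 197 + fixed 23 = 220.
All other subsets cost ≥ 214. Minimum total cost: 213.

213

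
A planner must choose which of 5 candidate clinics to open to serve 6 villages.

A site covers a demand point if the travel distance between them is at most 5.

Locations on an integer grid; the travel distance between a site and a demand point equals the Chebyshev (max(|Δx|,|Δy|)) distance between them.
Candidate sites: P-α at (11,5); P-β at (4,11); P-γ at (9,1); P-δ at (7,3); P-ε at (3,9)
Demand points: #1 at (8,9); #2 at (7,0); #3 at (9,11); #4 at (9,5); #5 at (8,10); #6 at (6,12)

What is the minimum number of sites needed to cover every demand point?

2

Coverage sets (demand points within 5 of each site):
  P-α: {#1, #2, #4, #5}
  P-β: {#1, #3, #5, #6}
  P-γ: {#2, #4}
  P-δ: {#2, #4}
  P-ε: {#1, #5, #6}
No single site covers all 6 demand points.
But {P-α, P-β} covers everything, so the minimum is 2.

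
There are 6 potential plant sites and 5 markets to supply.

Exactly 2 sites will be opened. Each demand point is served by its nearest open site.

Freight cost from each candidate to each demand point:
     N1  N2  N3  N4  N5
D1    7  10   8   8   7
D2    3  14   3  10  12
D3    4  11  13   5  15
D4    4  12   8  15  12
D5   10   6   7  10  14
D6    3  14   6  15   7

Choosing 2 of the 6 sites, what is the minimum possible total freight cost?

31

Open {D1, D2}.
  N1→D2 3, N2→D1 10, N3→D2 3, N4→D1 8, N5→D1 7  ⇒ total 31.
Compare {D3, D6}: total 32.
Compare {D5, D6}: total 32.
No size-2 selection does better; minimum is 31.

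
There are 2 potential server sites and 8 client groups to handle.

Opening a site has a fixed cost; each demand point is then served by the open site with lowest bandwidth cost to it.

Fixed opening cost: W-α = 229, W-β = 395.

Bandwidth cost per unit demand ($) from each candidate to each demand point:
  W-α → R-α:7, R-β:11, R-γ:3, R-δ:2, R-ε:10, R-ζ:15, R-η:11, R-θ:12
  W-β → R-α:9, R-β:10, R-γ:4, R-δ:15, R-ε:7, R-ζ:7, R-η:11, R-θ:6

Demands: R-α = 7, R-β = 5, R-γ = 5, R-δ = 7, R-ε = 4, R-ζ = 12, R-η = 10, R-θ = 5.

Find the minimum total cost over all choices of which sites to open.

Open {W-α}: assign each demand point to its cheapest open site.
  R-α→W-α 7×7=49, R-β→W-α 5×11=55, R-γ→W-α 5×3=15, R-δ→W-α 7×2=14, R-ε→W-α 4×10=40, R-ζ→W-α 12×15=180, R-η→W-α 10×11=110, R-θ→W-α 5×12=60
  bandwidth cost 523, fixed 229 → total 752.
Compare {W-β}: bandwidth cost 490 + fixed 395 = 885.
Compare {W-α, W-β}: bandwidth cost 380 + fixed 624 = 1004.

752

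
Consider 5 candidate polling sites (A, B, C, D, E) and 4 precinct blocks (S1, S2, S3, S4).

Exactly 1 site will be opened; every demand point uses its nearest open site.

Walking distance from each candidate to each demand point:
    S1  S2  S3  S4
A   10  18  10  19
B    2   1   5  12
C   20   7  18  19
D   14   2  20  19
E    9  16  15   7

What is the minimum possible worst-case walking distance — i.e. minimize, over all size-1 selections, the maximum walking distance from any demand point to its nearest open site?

12

Open {B}.
  Farthest demand point is S4 at walking distance 12 (to B); all others are ≤ 12.
With {E} the worst case is 16.
With {A} the worst case is 19.
No size-1 selection achieves below 12.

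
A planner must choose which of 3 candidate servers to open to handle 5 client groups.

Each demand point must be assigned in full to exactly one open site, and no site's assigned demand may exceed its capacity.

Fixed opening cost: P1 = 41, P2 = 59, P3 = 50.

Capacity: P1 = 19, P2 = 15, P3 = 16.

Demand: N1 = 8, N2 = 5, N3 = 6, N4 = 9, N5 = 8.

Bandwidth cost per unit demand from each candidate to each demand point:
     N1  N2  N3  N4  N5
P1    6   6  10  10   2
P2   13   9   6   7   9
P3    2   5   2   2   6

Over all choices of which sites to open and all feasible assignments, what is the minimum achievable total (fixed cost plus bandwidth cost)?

287

Open {P1, P2, P3}; cheapest assignment that respects the capacities:
  P1 (cap 19, load 13): N2, N5 — cost 5×6 + 8×2 = 46
  P2 (cap 15, load 9): N4 — cost 9×7 = 63
  P3 (cap 16, load 14): N1, N3 — cost 8×2 + 6×2 = 28
  Shipping 137, fixed 150 → total 287.
  Any other capacity-feasible assignment to {P1, P2, P3} ships for at least 137.
Total demand is 36 and no other set of sites has combined capacity ≥ 36, so {P1, P2, P3} is the only feasible choice of open sites. Minimum: 287.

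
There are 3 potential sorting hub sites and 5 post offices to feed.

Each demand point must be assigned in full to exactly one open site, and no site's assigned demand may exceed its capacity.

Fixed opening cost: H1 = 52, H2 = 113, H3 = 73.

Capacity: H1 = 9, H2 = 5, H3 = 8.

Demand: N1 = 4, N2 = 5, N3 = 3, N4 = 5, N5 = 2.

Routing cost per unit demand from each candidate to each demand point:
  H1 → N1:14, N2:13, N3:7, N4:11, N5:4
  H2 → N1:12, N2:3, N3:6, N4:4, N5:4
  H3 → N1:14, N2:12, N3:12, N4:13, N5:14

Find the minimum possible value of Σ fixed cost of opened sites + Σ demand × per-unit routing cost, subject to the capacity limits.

Open {H1, H2, H3}; cheapest assignment that respects the capacities:
  H1 (cap 9, load 9): N1, N3, N5 — cost 4×14 + 3×7 + 2×4 = 85
  H2 (cap 5, load 5): N2 — cost 5×3 = 15
  H3 (cap 8, load 5): N4 — cost 5×13 = 65
  Shipping 165, fixed 238 → total 403.
  Any other capacity-feasible assignment to {H1, H2, H3} ships for at least 165.
Total demand is 19 and no other set of sites has combined capacity ≥ 19, so {H1, H2, H3} is the only feasible choice of open sites. Minimum: 403.

403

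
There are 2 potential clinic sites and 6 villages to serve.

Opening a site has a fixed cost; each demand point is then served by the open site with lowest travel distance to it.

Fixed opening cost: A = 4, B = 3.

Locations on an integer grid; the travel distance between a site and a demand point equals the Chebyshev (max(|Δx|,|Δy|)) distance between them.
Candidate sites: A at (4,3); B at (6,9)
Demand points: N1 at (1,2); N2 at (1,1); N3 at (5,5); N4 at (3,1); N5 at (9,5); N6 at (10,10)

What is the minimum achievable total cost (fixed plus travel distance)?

Open {A, B}: assign each demand point to its cheapest open site.
  N1→A 3, N2→A 3, N3→A 2, N4→A 2, N5→B 4, N6→B 4
  travel distance 18, fixed 7 → total 25.
Compare {A}: travel distance 22 + fixed 4 = 26.
Compare {B}: travel distance 35 + fixed 3 = 38.

25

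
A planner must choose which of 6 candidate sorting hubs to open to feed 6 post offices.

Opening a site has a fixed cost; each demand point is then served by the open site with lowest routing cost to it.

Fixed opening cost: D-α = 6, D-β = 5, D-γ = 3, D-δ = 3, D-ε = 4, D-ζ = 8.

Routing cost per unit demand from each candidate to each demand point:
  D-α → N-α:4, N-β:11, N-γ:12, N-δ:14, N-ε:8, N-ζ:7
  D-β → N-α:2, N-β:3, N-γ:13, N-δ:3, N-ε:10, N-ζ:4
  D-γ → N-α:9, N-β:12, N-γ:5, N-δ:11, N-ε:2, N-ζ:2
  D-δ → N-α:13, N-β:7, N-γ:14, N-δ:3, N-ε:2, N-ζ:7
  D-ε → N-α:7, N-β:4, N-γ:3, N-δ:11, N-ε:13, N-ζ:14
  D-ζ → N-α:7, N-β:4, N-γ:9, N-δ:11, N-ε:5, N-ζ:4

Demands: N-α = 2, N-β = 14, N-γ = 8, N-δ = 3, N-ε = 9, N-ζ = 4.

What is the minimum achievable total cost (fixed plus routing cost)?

Open {D-β, D-γ, D-ε}: assign each demand point to its cheapest open site.
  N-α→D-β 2×2=4, N-β→D-β 14×3=42, N-γ→D-ε 8×3=24, N-δ→D-β 3×3=9, N-ε→D-γ 9×2=18, N-ζ→D-γ 4×2=8
  routing cost 105, fixed 12 → total 117.
Compare {D-β, D-γ, D-δ, D-ε}: routing cost 105 + fixed 15 = 120.
Compare {D-α, D-β, D-γ, D-ε}: routing cost 105 + fixed 18 = 123.
Compare {D-β, D-δ, D-ε}: routing cost 113 + fixed 12 = 125.
All other subsets cost ≥ 120. Minimum total cost: 117.

117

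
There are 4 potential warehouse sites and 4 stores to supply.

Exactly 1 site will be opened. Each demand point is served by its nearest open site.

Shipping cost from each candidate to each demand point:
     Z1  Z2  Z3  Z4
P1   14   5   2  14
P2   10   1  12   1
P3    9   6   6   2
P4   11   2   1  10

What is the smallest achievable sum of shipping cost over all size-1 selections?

23

Open {P3}.
  Z1→P3 9, Z2→P3 6, Z3→P3 6, Z4→P3 2  ⇒ total 23.
Compare {P2}: total 24.
Compare {P4}: total 24.
No size-1 selection does better; minimum is 23.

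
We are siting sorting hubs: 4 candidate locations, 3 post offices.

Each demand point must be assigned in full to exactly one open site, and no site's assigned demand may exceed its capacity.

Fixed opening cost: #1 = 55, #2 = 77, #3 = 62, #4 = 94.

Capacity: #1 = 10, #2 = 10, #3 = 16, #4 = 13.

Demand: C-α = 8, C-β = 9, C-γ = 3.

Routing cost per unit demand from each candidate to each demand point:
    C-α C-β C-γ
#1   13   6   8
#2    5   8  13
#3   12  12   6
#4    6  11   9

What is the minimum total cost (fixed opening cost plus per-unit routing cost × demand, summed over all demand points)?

Open {#1, #4}; cheapest assignment that respects the capacities:
  #1 (cap 10, load 9): C-β — cost 9×6 = 54
  #4 (cap 13, load 11): C-α, C-γ — cost 8×6 + 3×9 = 75
  Shipping 129, fixed 149 → total 278.
  Any other capacity-feasible assignment to {#1, #4} ships for at least 129.
Compare {#1, #3}: its best feasible assignment gives total 285.
Compare {#2, #3}: its best feasible assignment gives total 305.
Every other set of open sites that can feasibly serve all demand totals ≥ 285 even under its best assignment. Minimum: 278.

278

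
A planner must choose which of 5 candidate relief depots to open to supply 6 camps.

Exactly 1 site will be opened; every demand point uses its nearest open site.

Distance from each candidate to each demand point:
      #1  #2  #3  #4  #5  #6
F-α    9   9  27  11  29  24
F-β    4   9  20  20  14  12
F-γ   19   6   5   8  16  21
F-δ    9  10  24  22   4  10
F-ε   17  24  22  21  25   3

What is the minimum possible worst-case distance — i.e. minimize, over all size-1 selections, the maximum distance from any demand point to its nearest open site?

Open {F-β}.
  Farthest demand point is #3 at distance 20 (to F-β); all others are ≤ 20.
With {F-γ} the worst case is 21.
With {F-δ} the worst case is 24.
No size-1 selection achieves below 20.

20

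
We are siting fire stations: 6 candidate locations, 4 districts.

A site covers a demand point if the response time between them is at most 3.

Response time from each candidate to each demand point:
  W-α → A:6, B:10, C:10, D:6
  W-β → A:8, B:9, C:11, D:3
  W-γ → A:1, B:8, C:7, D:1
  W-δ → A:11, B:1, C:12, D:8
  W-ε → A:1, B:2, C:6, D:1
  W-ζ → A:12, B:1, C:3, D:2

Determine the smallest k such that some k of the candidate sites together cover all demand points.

Coverage sets (demand points within 3 of each site):
  W-α: {}
  W-β: {D}
  W-γ: {A, D}
  W-δ: {B}
  W-ε: {A, B, D}
  W-ζ: {B, C, D}
No single site covers all 4 demand points.
But {W-γ, W-ζ} covers everything, so the minimum is 2.

2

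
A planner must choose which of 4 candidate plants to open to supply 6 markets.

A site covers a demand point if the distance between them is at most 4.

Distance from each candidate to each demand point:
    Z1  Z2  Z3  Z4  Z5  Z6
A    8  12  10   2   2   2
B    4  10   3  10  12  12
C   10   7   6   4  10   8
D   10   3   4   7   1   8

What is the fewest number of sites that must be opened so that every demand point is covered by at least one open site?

3

Coverage sets (demand points within 4 of each site):
  A: {Z4, Z5, Z6}
  B: {Z1, Z3}
  C: {Z4}
  D: {Z2, Z3, Z5}
No 2 sites suffice: every size-2 union leaves at least one demand point uncovered.
But {A, B, D} covers everything, so the minimum is 3.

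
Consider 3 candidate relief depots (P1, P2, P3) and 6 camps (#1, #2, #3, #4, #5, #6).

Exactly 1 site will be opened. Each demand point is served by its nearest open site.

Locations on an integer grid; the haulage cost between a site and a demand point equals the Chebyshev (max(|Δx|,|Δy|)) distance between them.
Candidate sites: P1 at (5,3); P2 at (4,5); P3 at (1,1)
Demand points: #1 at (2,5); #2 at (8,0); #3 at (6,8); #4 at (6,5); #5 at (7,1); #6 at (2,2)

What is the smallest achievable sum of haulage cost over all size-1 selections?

Open {P1}.
  #1→P1 3, #2→P1 3, #3→P1 5, #4→P1 2, #5→P1 2, #6→P1 3  ⇒ total 18.
Compare {P2}: total 19.
Compare {P3}: total 30.

18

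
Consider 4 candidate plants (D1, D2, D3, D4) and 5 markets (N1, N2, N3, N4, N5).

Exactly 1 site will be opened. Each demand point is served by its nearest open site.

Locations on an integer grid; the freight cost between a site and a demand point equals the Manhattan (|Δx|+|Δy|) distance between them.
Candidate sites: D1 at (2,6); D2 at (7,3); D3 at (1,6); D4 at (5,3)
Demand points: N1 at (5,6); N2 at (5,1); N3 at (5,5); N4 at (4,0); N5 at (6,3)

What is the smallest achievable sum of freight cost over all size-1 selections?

Open {D4}.
  N1→D4 3, N2→D4 2, N3→D4 2, N4→D4 4, N5→D4 1  ⇒ total 12.
Compare {D2}: total 20.
Compare {D1}: total 30.
No size-1 selection does better; minimum is 12.

12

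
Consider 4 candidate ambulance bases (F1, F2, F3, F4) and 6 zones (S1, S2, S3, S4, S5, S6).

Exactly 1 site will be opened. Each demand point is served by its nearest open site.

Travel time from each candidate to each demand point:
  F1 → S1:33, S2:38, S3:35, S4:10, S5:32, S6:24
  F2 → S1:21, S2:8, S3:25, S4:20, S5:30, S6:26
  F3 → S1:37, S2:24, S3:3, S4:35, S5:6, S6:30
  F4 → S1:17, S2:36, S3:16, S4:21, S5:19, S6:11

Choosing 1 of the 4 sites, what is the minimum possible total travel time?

Open {F4}.
  S1→F4 17, S2→F4 36, S3→F4 16, S4→F4 21, S5→F4 19, S6→F4 11  ⇒ total 120.
Compare {F2}: total 130.
Compare {F3}: total 135.
No size-1 selection does better; minimum is 120.

120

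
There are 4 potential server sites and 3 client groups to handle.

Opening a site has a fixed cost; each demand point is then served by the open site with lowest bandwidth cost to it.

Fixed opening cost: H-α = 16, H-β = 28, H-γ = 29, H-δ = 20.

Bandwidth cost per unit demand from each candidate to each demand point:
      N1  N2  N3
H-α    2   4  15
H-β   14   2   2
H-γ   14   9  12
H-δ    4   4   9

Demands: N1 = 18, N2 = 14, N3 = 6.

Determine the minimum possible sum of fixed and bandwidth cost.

Open {H-α, H-β}: assign each demand point to its cheapest open site.
  N1→H-α 18×2=36, N2→H-β 14×2=28, N3→H-β 6×2=12
  bandwidth cost 76, fixed 44 → total 120.
Compare {H-α, H-β, H-δ}: bandwidth cost 76 + fixed 64 = 140.
Compare {H-α, H-β, H-γ}: bandwidth cost 76 + fixed 73 = 149.
Compare {H-β, H-δ}: bandwidth cost 112 + fixed 48 = 160.
All other subsets cost ≥ 140. Minimum total cost: 120.

120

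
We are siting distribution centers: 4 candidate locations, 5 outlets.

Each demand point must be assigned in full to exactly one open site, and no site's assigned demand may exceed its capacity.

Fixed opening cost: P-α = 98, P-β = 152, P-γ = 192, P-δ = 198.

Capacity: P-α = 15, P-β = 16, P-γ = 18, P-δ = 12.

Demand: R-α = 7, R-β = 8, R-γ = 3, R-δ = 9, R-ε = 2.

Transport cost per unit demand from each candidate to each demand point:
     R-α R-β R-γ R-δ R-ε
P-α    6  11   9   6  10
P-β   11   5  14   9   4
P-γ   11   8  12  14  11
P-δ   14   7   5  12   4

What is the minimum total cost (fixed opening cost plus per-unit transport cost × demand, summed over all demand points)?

Open {P-α, P-β}; cheapest assignment that respects the capacities:
  P-α (cap 15, load 14): R-γ, R-δ, R-ε — cost 3×9 + 9×6 + 2×10 = 101
  P-β (cap 16, load 15): R-α, R-β — cost 7×11 + 8×5 = 117
  Shipping 218, fixed 250 → total 468.
  Any other capacity-feasible assignment to {P-α, P-β} ships for at least 218.
Compare {P-α, P-γ}: its best feasible assignment gives total 532.
Compare {P-β, P-γ}: its best feasible assignment gives total 610.
Every other set of open sites that can feasibly serve all demand totals ≥ 532 even under its best assignment. Minimum: 468.

468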